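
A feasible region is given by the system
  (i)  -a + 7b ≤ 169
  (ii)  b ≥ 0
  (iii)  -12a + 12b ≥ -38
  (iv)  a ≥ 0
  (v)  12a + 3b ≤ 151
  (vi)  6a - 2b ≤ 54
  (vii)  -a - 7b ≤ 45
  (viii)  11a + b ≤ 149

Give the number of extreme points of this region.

The feasible vertices (each the meet of two boundaries and inside every other half-plane) are:
  (0, 169/7)
  (550/87, 2179/87)
  (19/6, 0)
  (0, 0)
  (107/10, 113/15)

5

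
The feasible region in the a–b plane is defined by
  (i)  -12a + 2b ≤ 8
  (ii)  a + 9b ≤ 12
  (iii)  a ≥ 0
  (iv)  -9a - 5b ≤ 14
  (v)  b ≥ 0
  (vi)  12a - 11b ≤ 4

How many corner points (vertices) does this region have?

4

Intersecting each pair of boundary lines and keeping only the points that satisfy every inequality leaves:
  (0, 4/3)
  (24/17, 20/17)
  (0, 0)
  (1/3, 0)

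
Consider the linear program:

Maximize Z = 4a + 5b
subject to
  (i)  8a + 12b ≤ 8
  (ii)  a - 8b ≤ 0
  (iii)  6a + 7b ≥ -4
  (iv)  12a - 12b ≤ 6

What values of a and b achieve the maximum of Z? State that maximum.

Extreme points and Z = 4a + 5b:
  (-13/2, 5) → Z = -1
  (7/10, 1/5) → Z = 19/5
  (-32/55, -4/55) → Z = -148/55
  (4/7, 1/14) → Z = 37/14

a = 7/10, b = 1/5, maximum Z = 19/5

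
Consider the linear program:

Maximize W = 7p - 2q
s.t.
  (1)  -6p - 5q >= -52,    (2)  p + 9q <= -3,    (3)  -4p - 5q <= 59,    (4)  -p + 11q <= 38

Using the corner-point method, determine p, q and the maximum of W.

p = 111/2, q = -281/5, maximum W = 5009/10

Feasible corners and W = 7p - 2q:
  (69/7, -10/7) → W = 503/7
  (111/2, -281/5) → W = 5009/10
  (-516/31, 47/31) → W = -3706/31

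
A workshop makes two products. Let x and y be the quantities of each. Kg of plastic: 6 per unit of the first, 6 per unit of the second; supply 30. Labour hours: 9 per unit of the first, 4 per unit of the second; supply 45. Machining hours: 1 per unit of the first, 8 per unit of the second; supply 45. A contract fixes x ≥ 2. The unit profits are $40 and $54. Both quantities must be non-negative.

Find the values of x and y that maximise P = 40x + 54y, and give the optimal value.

x = 2, y = 3, maximum P = 242

The binding constraints are 6x + 6y = 30 and x = 2.
Solving simultaneously gives x = 2, y = 3.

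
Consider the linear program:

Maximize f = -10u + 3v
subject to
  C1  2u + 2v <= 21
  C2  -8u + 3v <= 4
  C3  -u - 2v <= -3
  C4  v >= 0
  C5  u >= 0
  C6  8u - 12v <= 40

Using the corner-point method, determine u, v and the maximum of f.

Corner points and f = -10u + 3v:
  (5/2, 8) → f = -1
  (83/10, 11/5) → f = -382/5
  (1/19, 28/19) → f = 74/19
  (3, 0) → f = -30
  (5, 0) → f = -50

At the optimal vertex, -8u + 3v = 4 and -u - 2v = -3.
Solving simultaneously gives u = 1/19, v = 28/19.

u = 1/19, v = 28/19, maximum f = 74/19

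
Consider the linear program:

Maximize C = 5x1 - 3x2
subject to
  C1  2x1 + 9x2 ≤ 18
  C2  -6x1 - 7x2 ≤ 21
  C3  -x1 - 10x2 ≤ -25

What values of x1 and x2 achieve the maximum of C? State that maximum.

x1 = -45/11, x2 = 32/11, maximum C = -321/11

Extreme points and C = 5x1 - 3x2:
  (-63/8, 15/4) → C = -405/8
  (-45/11, 32/11) → C = -321/11
  (-385/53, 171/53) → C = -46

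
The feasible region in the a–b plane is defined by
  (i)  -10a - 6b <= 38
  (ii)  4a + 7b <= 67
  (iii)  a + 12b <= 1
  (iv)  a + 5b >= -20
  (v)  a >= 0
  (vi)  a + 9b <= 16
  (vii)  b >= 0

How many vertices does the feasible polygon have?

The feasible vertices (each the meet of two boundaries and inside every other half-plane) are:
  (0, 1/12)
  (1, 0)
  (0, 0)

3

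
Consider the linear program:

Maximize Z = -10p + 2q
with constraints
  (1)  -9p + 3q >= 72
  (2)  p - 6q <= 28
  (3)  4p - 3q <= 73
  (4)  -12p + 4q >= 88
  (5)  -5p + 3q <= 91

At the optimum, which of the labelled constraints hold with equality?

(2) and (5)

Extreme points and Z = -10p + 2q:
  (-172/17, -108/17) → Z = 1504/17
  (19/4, 153/4) → Z = 29
  (-70/3, -77/9) → Z = 1946/9

The maximum is at (-70/3, -77/9). Substituting into each constraint, equality holds for (2) and (5); the remaining constraints have slack.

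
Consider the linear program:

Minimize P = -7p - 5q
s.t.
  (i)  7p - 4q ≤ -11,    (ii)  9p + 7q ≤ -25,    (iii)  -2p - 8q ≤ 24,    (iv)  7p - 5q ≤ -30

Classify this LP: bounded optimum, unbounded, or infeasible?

bounded optimum

Feasible corners and P = -7p - 5q:
  (-335/94, 95/94) → P = 935/47
  (-60/11, -18/11) → P = 510/11
The feasible region has finitely many vertices and no improving ray; the minimum is 935/47 at (-335/94, 95/94).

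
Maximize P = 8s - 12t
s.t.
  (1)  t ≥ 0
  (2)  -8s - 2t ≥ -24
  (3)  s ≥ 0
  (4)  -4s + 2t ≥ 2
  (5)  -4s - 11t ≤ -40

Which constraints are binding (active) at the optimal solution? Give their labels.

Vertices and P = 8s - 12t:
  (0, 12) → P = -144
  (11/6, 14/3) → P = -124/3
  (0, 40/11) → P = -480/11
  (29/26, 42/13) → P = -388/13

The maximum is at (29/26, 42/13). Substituting into each constraint, equality holds for (4) and (5); the remaining constraints have slack.

(4) and (5)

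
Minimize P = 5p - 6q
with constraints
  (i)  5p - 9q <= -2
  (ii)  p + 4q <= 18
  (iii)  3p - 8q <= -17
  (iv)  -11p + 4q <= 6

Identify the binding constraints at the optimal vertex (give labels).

(ii) and (iv)

Corner points and P = 5p - 6q:
  (19/5, 71/20) → P = -23/10
  (1, 17/4) → P = -41/2
  (5/19, 169/76) → P = -457/38

The minimum is at (1, 17/4). Substituting into each constraint, equality holds for (ii) and (iv); the remaining constraints have slack.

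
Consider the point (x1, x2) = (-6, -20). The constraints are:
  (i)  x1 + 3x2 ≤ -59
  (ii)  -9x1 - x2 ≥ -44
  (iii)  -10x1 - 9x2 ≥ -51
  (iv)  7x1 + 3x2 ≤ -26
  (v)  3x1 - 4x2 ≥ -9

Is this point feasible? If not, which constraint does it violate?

feasible

(i): -66 ≤ -59 ✓
(ii): 74 ≥ -44 ✓
(iii): 240 ≥ -51 ✓
(iv): -102 ≤ -26 ✓
(v): 62 ≥ -9 ✓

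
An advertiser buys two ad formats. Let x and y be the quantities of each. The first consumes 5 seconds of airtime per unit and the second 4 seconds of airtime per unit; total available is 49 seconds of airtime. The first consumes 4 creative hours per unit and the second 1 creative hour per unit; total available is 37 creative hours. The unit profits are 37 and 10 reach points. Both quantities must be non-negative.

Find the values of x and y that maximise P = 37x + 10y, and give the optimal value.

x = 9, y = 1, maximum P = 343

Vertices and P = 37x + 10y:
  (0, 0) → P = 0
  (0, 49/4) → P = 245/2
  (37/4, 0) → P = 1369/4
  (9, 1) → P = 343

At the optimal vertex, 5x + 4y = 49 and 4x + y = 37.
Solving simultaneously gives x = 9, y = 1.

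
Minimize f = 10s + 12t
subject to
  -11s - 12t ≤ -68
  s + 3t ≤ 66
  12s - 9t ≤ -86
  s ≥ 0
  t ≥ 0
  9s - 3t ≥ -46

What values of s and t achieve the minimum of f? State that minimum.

The binding constraints are 12s - 9t = -86 and s = 0.
Solving simultaneously gives s = 0, t = 86/9.

s = 0, t = 86/9, minimum f = 344/3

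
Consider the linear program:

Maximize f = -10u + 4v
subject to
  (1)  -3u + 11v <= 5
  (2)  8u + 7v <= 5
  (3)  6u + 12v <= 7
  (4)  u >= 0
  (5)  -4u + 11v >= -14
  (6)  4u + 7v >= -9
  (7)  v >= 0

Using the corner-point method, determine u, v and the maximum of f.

u = 0, v = 5/11, maximum f = 20/11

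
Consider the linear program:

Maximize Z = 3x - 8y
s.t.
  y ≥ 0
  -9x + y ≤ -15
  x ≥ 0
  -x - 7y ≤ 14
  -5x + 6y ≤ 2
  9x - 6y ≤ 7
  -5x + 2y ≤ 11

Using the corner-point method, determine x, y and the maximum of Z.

x = 83/45, y = 8/5, maximum Z = -109/15

The binding constraints are -9x + y = -15 and 9x - 6y = 7.
Solving simultaneously gives x = 83/45, y = 8/5.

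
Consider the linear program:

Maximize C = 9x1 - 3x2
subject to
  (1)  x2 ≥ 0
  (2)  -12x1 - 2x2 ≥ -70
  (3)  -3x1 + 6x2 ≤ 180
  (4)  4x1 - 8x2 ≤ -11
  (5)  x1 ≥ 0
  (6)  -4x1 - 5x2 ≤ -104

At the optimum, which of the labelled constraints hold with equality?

(2) and (6)

Corner points and C = 9x1 - 3x2:
  (10/13, 395/13) → C = -1095/13
  (71/26, 242/13) → C = -813/26
  (0, 30) → C = -90
  (0, 104/5) → C = -312/5

The maximum is at (71/26, 242/13). Substituting into each constraint, equality holds for (2) and (6); the remaining constraints have slack.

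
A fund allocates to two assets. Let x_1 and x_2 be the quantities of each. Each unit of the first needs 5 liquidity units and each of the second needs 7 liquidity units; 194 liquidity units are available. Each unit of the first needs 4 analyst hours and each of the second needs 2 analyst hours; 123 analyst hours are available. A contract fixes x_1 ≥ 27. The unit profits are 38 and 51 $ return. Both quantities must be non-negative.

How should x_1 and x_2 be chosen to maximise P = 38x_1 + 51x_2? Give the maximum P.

Vertices and P = 38x_1 + 51x_2:
  (123/4, 0) → P = 2337/2
  (27, 0) → P = 1026
  (27, 15/2) → P = 2817/2

At the optimal vertex, 4x_1 + 2x_2 = 123 and x_1 = 27.
Solving simultaneously gives x_1 = 27, x_2 = 15/2.

x_1 = 27, x_2 = 15/2, maximum P = 2817/2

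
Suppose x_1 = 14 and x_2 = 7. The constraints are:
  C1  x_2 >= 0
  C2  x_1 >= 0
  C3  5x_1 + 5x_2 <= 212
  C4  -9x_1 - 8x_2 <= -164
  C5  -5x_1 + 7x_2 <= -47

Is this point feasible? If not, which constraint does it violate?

not feasible — violates C5

Constraint C5: -5x_1 + 7x_2 = -21, which is not ≤ -47. All other constraints are satisfied.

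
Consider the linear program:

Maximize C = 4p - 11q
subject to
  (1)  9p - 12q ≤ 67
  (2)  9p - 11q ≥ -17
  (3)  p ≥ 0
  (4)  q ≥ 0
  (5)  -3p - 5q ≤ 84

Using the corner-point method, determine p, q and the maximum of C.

Extreme points and C = 4p - 11q:
  (67/9, 0) → C = 268/9
  (0, 17/11) → C = -17
  (0, 0) → C = 0
The feasible region is unbounded (it extends along (11, 9), (4, 3)), but C strictly decreases along every unbounded feasible direction, so there is no improving ray and the maximum is attained at a vertex.

p = 67/9, q = 0, maximum C = 268/9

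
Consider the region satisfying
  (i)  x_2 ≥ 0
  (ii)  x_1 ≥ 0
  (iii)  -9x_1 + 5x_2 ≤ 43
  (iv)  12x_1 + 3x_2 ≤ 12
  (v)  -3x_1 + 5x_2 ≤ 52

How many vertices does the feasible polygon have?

Pairwise boundary intersections that survive every other constraint:
  (0, 0)
  (1, 0)
  (0, 4)

3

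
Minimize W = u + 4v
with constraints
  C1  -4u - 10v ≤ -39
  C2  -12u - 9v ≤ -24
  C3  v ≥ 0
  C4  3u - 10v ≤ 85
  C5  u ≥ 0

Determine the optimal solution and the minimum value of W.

The feasible region is unbounded (it extends along (0, 1), (10, 3)), but W strictly increases along every unbounded feasible direction, so there is no improving ray and the minimum is attained at a vertex.

The binding constraints are -4u - 10v = -39 and v = 0.
Solving simultaneously gives u = 39/4, v = 0.

u = 39/4, v = 0, minimum W = 39/4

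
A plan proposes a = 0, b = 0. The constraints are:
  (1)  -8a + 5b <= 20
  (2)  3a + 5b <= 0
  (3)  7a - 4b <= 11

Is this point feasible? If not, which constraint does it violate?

feasible

(1): 0 ≤ 20 ✓
(2): 0 ≤ 0 ✓
(3): 0 ≤ 11 ✓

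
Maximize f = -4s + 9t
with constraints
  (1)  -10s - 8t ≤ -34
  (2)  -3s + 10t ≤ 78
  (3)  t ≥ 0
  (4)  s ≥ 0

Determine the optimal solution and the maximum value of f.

Extreme points and f = -4s + 9t:
  (17/5, 0) → f = -68/5
  (0, 17/4) → f = 153/4
  (0, 39/5) → f = 351/5
The feasible region is unbounded (it extends along (10, 3), (1, 0)), but f strictly decreases along every unbounded feasible direction, so there is no improving ray and the maximum is attained at a vertex.

At the optimal vertex, -3s + 10t = 78 and s = 0.
Solving simultaneously gives s = 0, t = 39/5.

s = 0, t = 39/5, maximum f = 351/5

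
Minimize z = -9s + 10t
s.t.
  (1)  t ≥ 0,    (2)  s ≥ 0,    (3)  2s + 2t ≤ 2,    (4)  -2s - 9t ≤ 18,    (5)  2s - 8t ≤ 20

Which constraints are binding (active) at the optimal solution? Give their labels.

Feasible corners and z = -9s + 10t:
  (0, 0) → z = 0
  (1, 0) → z = -9
  (0, 1) → z = 10

The minimum is at (1, 0). Substituting into each constraint, equality holds for (1) and (3); the remaining constraints have slack.

(1) and (3)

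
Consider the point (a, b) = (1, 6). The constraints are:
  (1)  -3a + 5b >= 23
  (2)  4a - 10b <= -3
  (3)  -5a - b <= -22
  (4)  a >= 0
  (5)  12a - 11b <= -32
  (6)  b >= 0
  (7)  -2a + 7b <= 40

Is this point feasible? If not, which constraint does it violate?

not feasible — violates (3)

Constraint (3): -5a - b = -11, which is not ≤ -22. All other constraints are satisfied.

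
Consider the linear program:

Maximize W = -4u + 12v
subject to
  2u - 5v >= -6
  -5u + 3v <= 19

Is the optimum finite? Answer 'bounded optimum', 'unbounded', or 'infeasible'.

unbounded

From the feasible point (-77/19, -8/19), moving in the direction (5, 2) keeps every constraint satisfied while W increases without bound.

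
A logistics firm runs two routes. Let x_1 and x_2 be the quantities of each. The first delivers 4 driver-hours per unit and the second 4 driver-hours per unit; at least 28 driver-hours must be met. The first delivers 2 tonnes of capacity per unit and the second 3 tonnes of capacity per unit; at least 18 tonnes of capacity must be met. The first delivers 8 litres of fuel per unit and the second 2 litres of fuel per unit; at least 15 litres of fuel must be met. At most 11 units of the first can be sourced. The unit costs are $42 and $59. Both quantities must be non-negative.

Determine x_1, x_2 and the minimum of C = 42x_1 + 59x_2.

x_1 = 3, x_2 = 4, minimum C = 362

Corner points and C = 42x_1 + 59x_2:
  (0, 15/2) → C = 885/2
  (9, 0) → C = 378
  (11, 0) → C = 462
  (3, 4) → C = 362
  (1/6, 41/6) → C = 2461/6
The feasible region is unbounded (it extends along (0, 1)), but C strictly increases along every unbounded feasible direction, so there is no improving ray and the minimum is attained at a vertex.

The optimum lies where 4x_1 + 4x_2 = 28 and 2x_1 + 3x_2 = 18.
Solving simultaneously gives x_1 = 3, x_2 = 4.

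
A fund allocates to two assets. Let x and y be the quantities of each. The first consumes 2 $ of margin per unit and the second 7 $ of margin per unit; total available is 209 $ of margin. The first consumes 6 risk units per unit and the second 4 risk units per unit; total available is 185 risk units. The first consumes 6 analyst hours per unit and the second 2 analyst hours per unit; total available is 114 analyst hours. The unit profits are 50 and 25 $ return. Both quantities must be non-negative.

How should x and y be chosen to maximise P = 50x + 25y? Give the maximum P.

x = 10, y = 27, maximum P = 1175

Vertices and P = 50x + 25y:
  (0, 0) → P = 0
  (0, 209/7) → P = 5225/7
  (19, 0) → P = 950
  (10, 27) → P = 1175

The binding constraints are 2x + 7y = 209 and 6x + 2y = 114.
Solving simultaneously gives x = 10, y = 27.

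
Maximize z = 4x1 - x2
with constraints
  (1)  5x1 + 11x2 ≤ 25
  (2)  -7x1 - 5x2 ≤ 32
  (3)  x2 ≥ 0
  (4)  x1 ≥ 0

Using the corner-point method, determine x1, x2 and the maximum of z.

Corner points and z = 4x1 - x2:
  (5, 0) → z = 20
  (0, 25/11) → z = -25/11
  (0, 0) → z = 0

The binding constraints are 5x1 + 11x2 = 25 and x2 = 0.
Solving simultaneously gives x1 = 5, x2 = 0.

x1 = 5, x2 = 0, maximum z = 20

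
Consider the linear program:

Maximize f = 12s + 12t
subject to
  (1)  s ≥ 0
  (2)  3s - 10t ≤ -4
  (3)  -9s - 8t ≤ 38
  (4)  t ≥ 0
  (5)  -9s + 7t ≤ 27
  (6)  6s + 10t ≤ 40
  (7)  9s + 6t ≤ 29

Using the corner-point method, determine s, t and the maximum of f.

Extreme points and f = 12s + 12t:
  (0, 2/5) → f = 24/5
  (0, 27/7) → f = 324/7
  (133/54, 41/36) → f = 389/9
  (5/66, 87/22) → f = 532/11
  (25/27, 31/9) → f = 472/9

s = 25/27, t = 31/9, maximum f = 472/9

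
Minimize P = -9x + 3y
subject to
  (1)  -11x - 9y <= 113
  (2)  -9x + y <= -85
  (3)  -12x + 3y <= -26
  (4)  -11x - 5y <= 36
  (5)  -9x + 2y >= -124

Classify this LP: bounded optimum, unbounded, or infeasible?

bounded optimum

Vertices and P = -9x + 3y:
  (163/23, -488/23) → P = -2931/23
  (890/103, -2381/103) → P = -15153/103
  (229/15, 262/5) → P = 99/5
  (320/3, 418) → P = 294
The feasible region has finitely many vertices and no improving ray; the minimum is -15153/103 at (890/103, -2381/103).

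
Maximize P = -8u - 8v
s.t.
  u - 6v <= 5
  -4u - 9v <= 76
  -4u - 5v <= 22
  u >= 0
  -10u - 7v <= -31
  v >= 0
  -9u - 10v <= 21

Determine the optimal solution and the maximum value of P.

u = 31/10, v = 0, maximum P = -124/5

Corner points and P = -8u - 8v:
  (5, 0) → P = -40
  (0, 31/7) → P = -248/7
  (31/10, 0) → P = -124/5
The feasible region is unbounded (it extends along (0, 1), (6, 1)), but P strictly decreases along every unbounded feasible direction, so there is no improving ray and the maximum is attained at a vertex.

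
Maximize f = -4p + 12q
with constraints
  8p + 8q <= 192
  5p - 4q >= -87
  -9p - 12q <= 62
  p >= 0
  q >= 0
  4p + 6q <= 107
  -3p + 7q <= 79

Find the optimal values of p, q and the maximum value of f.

Vertices and f = -4p + 12q:
  (24, 0) → f = -96
  (37/2, 11/2) → f = -8
  (0, 0) → f = 0
  (0, 79/7) → f = 948/7
  (275/46, 637/46) → f = 3272/23

At the optimal vertex, 4p + 6q = 107 and -3p + 7q = 79.
Solving simultaneously gives p = 275/46, q = 637/46.

p = 275/46, q = 637/46, maximum f = 3272/23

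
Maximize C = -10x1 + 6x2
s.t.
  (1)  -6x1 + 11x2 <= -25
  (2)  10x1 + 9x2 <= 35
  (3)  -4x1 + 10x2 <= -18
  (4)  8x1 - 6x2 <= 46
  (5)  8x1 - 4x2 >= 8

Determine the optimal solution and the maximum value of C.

x1 = -3/16, x2 = -19/8, maximum C = -99/8

Vertices and C = -10x1 + 6x2:
  (13/4, -1/2) → C = -71/2
  (-3/16, -19/8) → C = -99/8
  (64/17, -5/17) → C = -670/17
  (52/11, -15/11) → C = -610/11
  (-17/2, -19) → C = -29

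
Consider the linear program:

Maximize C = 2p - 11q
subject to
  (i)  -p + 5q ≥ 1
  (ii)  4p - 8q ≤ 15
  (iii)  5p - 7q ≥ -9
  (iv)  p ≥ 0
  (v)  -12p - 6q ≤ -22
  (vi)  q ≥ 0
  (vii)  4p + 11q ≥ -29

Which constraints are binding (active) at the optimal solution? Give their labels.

Corner points and C = 2p - 11q:
  (83/12, 19/12) → C = -43/12
  (52/33, 17/33) → C = -83/33
  (50/57, 109/57) → C = -1099/57
The feasible region is unbounded (it extends along (2, 1), (7, 5)), but C strictly decreases along every unbounded feasible direction, so there is no improving ray and the maximum is attained at a vertex.

The maximum is at (52/33, 17/33). Substituting into each constraint, equality holds for (i) and (v); the remaining constraints have slack.

(i) and (v)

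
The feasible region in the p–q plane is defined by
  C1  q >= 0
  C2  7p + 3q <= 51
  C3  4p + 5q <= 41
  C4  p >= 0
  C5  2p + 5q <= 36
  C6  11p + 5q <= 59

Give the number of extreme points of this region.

Pairwise boundary intersections that survive every other constraint:
  (0, 0)
  (59/11, 0)
  (5/2, 31/5)
  (18/7, 43/7)
  (0, 36/5)

5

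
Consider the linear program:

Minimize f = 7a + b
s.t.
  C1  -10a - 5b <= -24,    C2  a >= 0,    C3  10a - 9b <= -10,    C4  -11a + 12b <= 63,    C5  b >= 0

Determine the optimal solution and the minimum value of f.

a = 0, b = 24/5, minimum f = 24/5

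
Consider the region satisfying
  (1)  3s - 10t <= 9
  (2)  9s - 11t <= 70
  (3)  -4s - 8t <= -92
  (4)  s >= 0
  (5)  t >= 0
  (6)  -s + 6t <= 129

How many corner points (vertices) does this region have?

Of the 15 pairwise boundary intersections, those satisfying every inequality are:
  (393/29, 137/29)
  (1839/43, 1231/43)
  (0, 23/2)
  (0, 43/2)

4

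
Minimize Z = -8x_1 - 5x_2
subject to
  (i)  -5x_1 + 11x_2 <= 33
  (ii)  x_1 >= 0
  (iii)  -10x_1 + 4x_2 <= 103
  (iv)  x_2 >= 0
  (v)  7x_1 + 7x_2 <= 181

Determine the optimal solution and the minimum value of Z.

Corner points and Z = -8x_1 - 5x_2:
  (0, 3) → Z = -15
  (110/7, 71/7) → Z = -1235/7
  (0, 0) → Z = 0
  (181/7, 0) → Z = -1448/7

The optimum lies where x_2 = 0 and 7x_1 + 7x_2 = 181.
Solving simultaneously gives x_1 = 181/7, x_2 = 0.

x_1 = 181/7, x_2 = 0, minimum Z = -1448/7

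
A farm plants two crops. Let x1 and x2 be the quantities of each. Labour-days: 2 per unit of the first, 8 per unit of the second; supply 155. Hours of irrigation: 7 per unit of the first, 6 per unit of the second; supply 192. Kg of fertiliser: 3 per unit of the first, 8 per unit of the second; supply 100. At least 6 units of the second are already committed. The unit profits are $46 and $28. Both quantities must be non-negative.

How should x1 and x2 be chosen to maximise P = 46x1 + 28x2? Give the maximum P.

Feasible corners and P = 46x1 + 28x2:
  (0, 25/2) → P = 350
  (0, 6) → P = 168
  (52/3, 6) → P = 2896/3

x1 = 52/3, x2 = 6, maximum P = 2896/3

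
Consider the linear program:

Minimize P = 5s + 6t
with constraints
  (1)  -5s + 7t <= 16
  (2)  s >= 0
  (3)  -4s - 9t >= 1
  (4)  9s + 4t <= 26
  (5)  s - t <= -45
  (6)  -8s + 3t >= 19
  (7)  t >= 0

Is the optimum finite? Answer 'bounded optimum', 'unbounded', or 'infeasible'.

infeasible

The boundaries -8s + 3t = 19 and t = 0 meet at (-19/8, 0), but that point violates s ≥ 0. Every candidate vertex is excluded by some other constraint, so the feasible region is empty.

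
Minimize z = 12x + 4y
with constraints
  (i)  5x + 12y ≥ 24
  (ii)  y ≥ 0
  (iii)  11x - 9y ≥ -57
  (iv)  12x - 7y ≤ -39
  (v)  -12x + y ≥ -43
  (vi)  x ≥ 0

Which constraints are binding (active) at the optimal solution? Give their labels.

(iv) and (vi)

Vertices and z = 12x + 4y:
  (48/31, 255/31) → z = 1596/31
  (0, 19/3) → z = 76/3
  (0, 39/7) → z = 156/7

The minimum is at (0, 39/7). Substituting into each constraint, equality holds for (iv) and (vi); the remaining constraints have slack.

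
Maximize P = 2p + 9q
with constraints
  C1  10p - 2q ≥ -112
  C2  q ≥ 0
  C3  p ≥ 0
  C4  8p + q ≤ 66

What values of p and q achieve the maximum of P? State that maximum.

Extreme points and P = 2p + 9q:
  (0, 56) → P = 504
  (10/13, 778/13) → P = 7022/13
  (0, 0) → P = 0
  (33/4, 0) → P = 33/2

p = 10/13, q = 778/13, maximum P = 7022/13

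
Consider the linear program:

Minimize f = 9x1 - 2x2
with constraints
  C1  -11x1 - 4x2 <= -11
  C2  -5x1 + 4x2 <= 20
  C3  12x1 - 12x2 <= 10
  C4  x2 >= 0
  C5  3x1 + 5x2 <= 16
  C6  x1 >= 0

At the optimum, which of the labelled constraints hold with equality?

C5 and C6

Extreme points and f = 9x1 - 2x2:
  (43/45, 11/90) → f = 376/45
  (0, 11/4) → f = -11/2
  (121/48, 27/16) → f = 309/16
  (0, 16/5) → f = -32/5

The minimum is at (0, 16/5). Substituting into each constraint, equality holds for C5 and C6; the remaining constraints have slack.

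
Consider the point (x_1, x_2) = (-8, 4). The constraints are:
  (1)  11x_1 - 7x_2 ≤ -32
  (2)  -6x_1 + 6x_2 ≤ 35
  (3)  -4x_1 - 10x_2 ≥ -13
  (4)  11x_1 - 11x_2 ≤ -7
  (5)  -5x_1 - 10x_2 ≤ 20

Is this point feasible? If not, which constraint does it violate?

not feasible — violates (2)

Constraint (2): -6x_1 + 6x_2 = 72, which is not ≤ 35. All other constraints are satisfied.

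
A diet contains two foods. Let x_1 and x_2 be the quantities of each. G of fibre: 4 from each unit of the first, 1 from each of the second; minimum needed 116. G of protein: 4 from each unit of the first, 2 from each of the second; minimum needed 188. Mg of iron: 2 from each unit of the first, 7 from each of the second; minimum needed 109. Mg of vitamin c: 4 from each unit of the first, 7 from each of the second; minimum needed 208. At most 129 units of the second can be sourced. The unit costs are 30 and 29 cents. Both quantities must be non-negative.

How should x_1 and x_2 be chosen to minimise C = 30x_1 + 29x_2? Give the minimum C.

Corner points and C = 30x_1 + 29x_2:
  (0, 116) → C = 3364
  (0, 129) → C = 3741
  (109/2, 0) → C = 1635
  (11, 72) → C = 2418
  (45, 4) → C = 1466
  (99/2, 10/7) → C = 10685/7
The feasible region is unbounded (it extends along (1, 0)), but C strictly increases along every unbounded feasible direction, so there is no improving ray and the minimum is attained at a vertex.

The binding constraints are 4x_1 + 2x_2 = 188 and 4x_1 + 7x_2 = 208.
Solving simultaneously gives x_1 = 45, x_2 = 4.

x_1 = 45, x_2 = 4, minimum C = 1466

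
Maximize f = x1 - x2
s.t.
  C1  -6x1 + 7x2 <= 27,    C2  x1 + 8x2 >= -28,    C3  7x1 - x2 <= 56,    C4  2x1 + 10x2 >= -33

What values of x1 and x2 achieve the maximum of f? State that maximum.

The optimum lies where x1 + 8x2 = -28 and 7x1 - x2 = 56.
Solving simultaneously gives x1 = 140/19, x2 = -84/19.

x1 = 140/19, x2 = -84/19, maximum f = 224/19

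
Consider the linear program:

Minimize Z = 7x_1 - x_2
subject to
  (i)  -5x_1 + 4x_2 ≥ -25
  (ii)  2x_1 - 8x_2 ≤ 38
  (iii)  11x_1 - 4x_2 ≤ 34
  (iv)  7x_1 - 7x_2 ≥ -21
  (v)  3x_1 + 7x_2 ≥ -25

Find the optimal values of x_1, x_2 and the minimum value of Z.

Extreme points and Z = 7x_1 - x_2:
  (46/7, 67/7) → Z = 255/7
  (138/89, -377/89) → Z = 1343/89
  (-23/5, -8/5) → Z = -153/5

x_1 = -23/5, x_2 = -8/5, minimum Z = -153/5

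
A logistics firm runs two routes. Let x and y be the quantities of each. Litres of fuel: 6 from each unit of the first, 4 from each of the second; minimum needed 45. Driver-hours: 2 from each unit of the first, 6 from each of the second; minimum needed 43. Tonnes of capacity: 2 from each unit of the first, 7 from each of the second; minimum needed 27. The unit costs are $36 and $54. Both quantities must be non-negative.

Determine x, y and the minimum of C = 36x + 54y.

x = 7/2, y = 6, minimum C = 450

Feasible corners and C = 36x + 54y:
  (0, 45/4) → C = 1215/2
  (43/2, 0) → C = 774
  (7/2, 6) → C = 450
The feasible region is unbounded (it extends along (0, 1), (1, 0)), but C strictly increases along every unbounded feasible direction, so there is no improving ray and the minimum is attained at a vertex.

The optimum lies where 6x + 4y = 45 and 2x + 6y = 43.
Solving simultaneously gives x = 7/2, y = 6.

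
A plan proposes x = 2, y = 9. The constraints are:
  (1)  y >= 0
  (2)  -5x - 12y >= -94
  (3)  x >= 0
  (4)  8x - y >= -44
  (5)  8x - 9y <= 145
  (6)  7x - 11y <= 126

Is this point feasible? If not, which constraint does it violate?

not feasible — violates (2)

Constraint (2): -5x - 12y = -118, which is not ≥ -94. All other constraints are satisfied.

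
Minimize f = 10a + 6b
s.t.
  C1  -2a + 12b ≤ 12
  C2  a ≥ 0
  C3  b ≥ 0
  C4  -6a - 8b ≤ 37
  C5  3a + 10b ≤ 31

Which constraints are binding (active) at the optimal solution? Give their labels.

Extreme points and f = 10a + 6b:
  (0, 1) → f = 6
  (9/2, 7/4) → f = 111/2
  (0, 0) → f = 0
  (31/3, 0) → f = 310/3

The minimum is at (0, 0). Substituting into each constraint, equality holds for C2 and C3; the remaining constraints have slack.

C2 and C3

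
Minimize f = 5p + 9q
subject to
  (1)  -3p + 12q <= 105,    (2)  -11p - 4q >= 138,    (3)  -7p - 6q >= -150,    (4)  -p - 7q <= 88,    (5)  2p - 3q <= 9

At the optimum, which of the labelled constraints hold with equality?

(1) and (4)

Extreme points and f = 5p + 9q:
  (-173/12, 247/48) → f = -1237/48
  (-597/11, -53/11) → f = -3462/11
  (-378/41, -375/41) → f = -5265/41
  (-201/17, -185/17) → f = -2670/17

The minimum is at (-597/11, -53/11). Substituting into each constraint, equality holds for (1) and (4); the remaining constraints have slack.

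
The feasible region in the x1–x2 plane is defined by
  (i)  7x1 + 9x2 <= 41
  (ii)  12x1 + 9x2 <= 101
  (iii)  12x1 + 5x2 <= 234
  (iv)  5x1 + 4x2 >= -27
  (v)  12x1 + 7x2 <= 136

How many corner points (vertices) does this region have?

5

Intersecting each pair of boundary lines and keeping only the points that satisfy every inequality leaves:
  (12, -43/9)
  (-407/17, 394/17)
  (517/24, -35/2)
  (1071/23, -1494/23)
  (479/12, -49)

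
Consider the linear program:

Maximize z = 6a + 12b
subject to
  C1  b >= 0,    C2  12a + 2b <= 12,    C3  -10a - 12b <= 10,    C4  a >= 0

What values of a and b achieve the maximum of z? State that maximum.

At the optimal vertex, 12a + 2b = 12 and a = 0.
Solving simultaneously gives a = 0, b = 6.

a = 0, b = 6, maximum z = 72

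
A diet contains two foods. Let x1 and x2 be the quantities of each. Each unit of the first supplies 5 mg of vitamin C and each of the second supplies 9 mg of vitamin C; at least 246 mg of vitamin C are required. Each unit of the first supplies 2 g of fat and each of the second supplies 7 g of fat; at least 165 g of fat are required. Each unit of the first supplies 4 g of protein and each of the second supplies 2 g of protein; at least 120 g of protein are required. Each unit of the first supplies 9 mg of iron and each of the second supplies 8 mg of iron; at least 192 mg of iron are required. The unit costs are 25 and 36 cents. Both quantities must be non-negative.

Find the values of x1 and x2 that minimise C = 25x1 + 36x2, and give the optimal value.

x1 = 85/4, x2 = 35/2, minimum C = 4645/4

Feasible corners and C = 25x1 + 36x2:
  (0, 60) → C = 2160
  (165/2, 0) → C = 4125/2
  (85/4, 35/2) → C = 4645/4
The feasible region is unbounded (it extends along (0, 1), (1, 0)), but C strictly increases along every unbounded feasible direction, so there is no improving ray and the minimum is attained at a vertex.

The binding constraints are 2x1 + 7x2 = 165 and 4x1 + 2x2 = 120.
Solving simultaneously gives x1 = 85/4, x2 = 35/2.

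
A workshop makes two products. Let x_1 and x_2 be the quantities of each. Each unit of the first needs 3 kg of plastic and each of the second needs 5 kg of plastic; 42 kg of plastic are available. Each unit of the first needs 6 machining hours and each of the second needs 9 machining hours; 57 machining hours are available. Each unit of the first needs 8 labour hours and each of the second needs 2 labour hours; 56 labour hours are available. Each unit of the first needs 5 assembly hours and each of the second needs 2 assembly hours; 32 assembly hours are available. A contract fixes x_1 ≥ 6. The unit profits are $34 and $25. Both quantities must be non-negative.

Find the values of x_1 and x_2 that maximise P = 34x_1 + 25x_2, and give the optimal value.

Feasible corners and P = 34x_1 + 25x_2:
  (32/5, 0) → P = 1088/5
  (6, 0) → P = 204
  (6, 1) → P = 229

At the optimal vertex, 5x_1 + 2x_2 = 32 and x_1 = 6.
Solving simultaneously gives x_1 = 6, x_2 = 1.

x_1 = 6, x_2 = 1, maximum P = 229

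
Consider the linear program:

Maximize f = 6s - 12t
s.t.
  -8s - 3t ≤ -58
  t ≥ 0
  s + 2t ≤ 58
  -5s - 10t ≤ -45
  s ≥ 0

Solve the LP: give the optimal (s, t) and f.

s = 58, t = 0, maximum f = 348

Vertices and f = 6s - 12t:
  (89/13, 14/13) → f = 366/13
  (0, 58/3) → f = -232
  (58, 0) → f = 348
  (9, 0) → f = 54
  (0, 29) → f = -348

The optimum lies where t = 0 and s + 2t = 58.
Solving simultaneously gives s = 58, t = 0.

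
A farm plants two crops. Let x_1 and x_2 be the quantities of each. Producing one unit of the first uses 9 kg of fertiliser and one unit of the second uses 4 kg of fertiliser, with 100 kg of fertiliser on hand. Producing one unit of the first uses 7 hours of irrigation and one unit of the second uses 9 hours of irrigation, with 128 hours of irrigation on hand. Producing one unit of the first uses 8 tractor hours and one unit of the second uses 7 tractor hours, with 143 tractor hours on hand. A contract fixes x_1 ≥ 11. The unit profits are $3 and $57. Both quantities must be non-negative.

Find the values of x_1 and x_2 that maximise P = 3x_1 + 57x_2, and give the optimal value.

x_1 = 11, x_2 = 1/4, maximum P = 189/4

Feasible corners and P = 3x_1 + 57x_2:
  (100/9, 0) → P = 100/3
  (11, 0) → P = 33
  (11, 1/4) → P = 189/4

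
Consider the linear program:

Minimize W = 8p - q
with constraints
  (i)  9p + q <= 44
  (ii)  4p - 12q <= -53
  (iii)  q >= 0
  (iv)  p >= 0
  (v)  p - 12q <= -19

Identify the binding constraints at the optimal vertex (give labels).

Corner points and W = 8p - q:
  (475/112, 653/112) → W = 3147/112
  (0, 44) → W = -44
  (0, 53/12) → W = -53/12

The minimum is at (0, 44). Substituting into each constraint, equality holds for (i) and (iv); the remaining constraints have slack.

(i) and (iv)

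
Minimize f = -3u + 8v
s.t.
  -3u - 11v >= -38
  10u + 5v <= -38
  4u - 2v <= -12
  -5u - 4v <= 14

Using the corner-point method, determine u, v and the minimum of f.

Feasible corners and f = -3u + 8v:
  (-32/5, 26/5) → f = 304/5
  (-306/43, 232/43) → f = 2774/43
  (-82/15, 10/3) → f = 646/15

u = -82/15, v = 10/3, minimum f = 646/15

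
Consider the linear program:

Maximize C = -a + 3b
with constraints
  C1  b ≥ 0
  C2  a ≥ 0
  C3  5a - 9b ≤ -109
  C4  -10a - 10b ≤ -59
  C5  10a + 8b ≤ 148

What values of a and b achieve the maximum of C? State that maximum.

a = 0, b = 37/2, maximum C = 111/2

Extreme points and C = -a + 3b:
  (0, 109/9) → C = 109/3
  (0, 37/2) → C = 111/2
  (46/13, 183/13) → C = 503/13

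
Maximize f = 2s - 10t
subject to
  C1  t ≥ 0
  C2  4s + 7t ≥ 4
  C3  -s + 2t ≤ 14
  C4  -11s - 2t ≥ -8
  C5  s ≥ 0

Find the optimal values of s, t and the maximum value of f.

Corner points and f = 2s - 10t:
  (16/23, 4/23) → f = -8/23
  (0, 4/7) → f = -40/7
  (0, 4) → f = -40

The optimum lies where 4s + 7t = 4 and -11s - 2t = -8.
Solving simultaneously gives s = 16/23, t = 4/23.

s = 16/23, t = 4/23, maximum f = -8/23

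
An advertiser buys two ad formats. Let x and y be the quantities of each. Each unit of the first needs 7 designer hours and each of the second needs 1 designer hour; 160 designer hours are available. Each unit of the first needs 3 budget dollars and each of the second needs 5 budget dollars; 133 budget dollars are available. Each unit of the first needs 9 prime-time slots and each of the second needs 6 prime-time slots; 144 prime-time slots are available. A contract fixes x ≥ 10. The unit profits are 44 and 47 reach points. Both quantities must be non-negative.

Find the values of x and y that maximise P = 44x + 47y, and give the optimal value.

The binding constraints are 9x + 6y = 144 and x = 10.
Solving simultaneously gives x = 10, y = 9.

x = 10, y = 9, maximum P = 863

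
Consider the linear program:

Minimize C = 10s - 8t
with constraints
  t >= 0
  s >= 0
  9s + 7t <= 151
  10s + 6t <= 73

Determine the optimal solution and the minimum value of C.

s = 0, t = 73/6, minimum C = -292/3

Feasible corners and C = 10s - 8t:
  (0, 0) → C = 0
  (73/10, 0) → C = 73
  (0, 73/6) → C = -292/3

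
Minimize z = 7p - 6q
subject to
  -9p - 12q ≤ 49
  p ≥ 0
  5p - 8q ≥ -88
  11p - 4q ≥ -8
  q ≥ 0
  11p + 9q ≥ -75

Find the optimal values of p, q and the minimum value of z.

Extreme points and z = 7p - 6q:
  (0, 2) → z = -12
  (0, 0) → z = 0
  (72/17, 232/17) → z = -888/17
The feasible region is unbounded (it extends along (1, 0), (8, 5)), but z strictly increases along every unbounded feasible direction, so there is no improving ray and the minimum is attained at a vertex.

The optimum lies where 5p - 8q = -88 and 11p - 4q = -8.
Solving simultaneously gives p = 72/17, q = 232/17.

p = 72/17, q = 232/17, minimum z = -888/17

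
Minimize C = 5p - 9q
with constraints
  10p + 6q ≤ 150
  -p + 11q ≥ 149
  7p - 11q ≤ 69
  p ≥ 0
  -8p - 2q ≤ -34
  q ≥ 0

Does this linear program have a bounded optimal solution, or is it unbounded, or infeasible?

bounded optimum

Feasible corners and C = 5p - 9q:
  (189/29, 410/29) → C = -2745/29
  (0, 25) → C = -225
  (38/45, 613/45) → C = -5327/45
  (0, 17) → C = -153
The feasible region has finitely many vertices and no improving ray; the minimum is -225 at (0, 25).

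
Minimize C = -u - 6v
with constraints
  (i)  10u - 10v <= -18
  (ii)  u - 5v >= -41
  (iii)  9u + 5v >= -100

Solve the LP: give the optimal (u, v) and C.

Vertices and C = -u - 6v:
  (8, 49/5) → C = -334/5
  (-109/14, -419/70) → C = 437/10
  (-141/10, 269/50) → C = -909/50

The binding constraints are 10u - 10v = -18 and u - 5v = -41.
Solving simultaneously gives u = 8, v = 49/5.

u = 8, v = 49/5, minimum C = -334/5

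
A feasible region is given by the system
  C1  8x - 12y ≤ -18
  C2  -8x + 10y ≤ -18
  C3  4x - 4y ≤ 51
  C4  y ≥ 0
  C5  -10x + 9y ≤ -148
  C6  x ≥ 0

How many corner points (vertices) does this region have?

Pairwise boundary intersections that survive every other constraint:
  (171/4, 30)
  (323/8, 341/12)
  (219/4, 42)
  (659/14, 251/7)

4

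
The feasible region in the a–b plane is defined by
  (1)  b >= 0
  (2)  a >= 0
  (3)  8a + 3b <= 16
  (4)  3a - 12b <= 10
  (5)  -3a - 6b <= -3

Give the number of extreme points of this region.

4

Intersecting each pair of boundary lines and keeping only the points that satisfy every inequality leaves:
  (2, 0)
  (1, 0)
  (0, 16/3)
  (0, 1/2)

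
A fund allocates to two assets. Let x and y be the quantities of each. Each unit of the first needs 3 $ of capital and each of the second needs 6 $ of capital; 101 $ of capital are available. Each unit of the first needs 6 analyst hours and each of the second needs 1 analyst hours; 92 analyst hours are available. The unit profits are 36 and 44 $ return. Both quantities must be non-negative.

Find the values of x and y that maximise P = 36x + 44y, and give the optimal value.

Vertices and P = 36x + 44y:
  (0, 0) → P = 0
  (0, 101/6) → P = 2222/3
  (46/3, 0) → P = 552
  (41/3, 10) → P = 932

The optimum lies where 3x + 6y = 101 and 6x + y = 92.
Solving simultaneously gives x = 41/3, y = 10.

x = 41/3, y = 10, maximum P = 932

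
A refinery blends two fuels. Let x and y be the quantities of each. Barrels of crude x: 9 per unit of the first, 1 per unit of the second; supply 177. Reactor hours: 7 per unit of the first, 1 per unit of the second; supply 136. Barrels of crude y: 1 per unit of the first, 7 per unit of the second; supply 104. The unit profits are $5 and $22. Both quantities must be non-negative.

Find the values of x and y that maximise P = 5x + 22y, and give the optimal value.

Feasible corners and P = 5x + 22y:
  (0, 0) → P = 0
  (0, 104/7) → P = 2288/7
  (136/7, 0) → P = 680/7
  (53/3, 37/3) → P = 1079/3

x = 53/3, y = 37/3, maximum P = 1079/3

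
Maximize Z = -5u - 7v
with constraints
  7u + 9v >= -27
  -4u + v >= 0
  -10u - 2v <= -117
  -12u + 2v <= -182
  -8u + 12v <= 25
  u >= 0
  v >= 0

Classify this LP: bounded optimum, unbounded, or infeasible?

The boundaries -4u + v = 0 and -12u + 2v = -182 meet at (91/2, 182), but that point violates -8u + 12v ≤ 25. Every candidate vertex is excluded by some other constraint, so the feasible region is empty.

infeasible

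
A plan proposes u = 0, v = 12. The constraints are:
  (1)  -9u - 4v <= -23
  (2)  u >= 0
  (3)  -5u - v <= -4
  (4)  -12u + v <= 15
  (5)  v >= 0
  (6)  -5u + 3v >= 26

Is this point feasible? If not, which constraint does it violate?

feasible

(1): -48 ≤ -23 ✓
(2): 0 ≥ 0 ✓
(3): -12 ≤ -4 ✓
(4): 12 ≤ 15 ✓
(5): 12 ≥ 0 ✓
(6): 36 ≥ 26 ✓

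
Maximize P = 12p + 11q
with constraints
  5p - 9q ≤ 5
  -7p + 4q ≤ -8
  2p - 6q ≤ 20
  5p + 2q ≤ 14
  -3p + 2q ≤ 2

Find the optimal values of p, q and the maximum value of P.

p = 36/17, q = 29/17, maximum P = 751/17

Corner points and P = 12p + 11q:
  (52/43, 5/43) → P = 679/43
  (136/55, 9/11) → P = 2127/55
  (36/17, 29/17) → P = 751/17

The binding constraints are -7p + 4q = -8 and 5p + 2q = 14.
Solving simultaneously gives p = 36/17, q = 29/17.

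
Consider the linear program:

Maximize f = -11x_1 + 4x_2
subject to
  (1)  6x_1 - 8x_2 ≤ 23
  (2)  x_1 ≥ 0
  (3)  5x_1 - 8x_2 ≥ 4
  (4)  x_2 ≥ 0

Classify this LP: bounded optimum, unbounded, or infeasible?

Extreme points and f = -11x_1 + 4x_2:
  (19, 91/8) → f = -327/2
  (23/6, 0) → f = -253/6
  (4/5, 0) → f = -44/5
The feasible region has finitely many vertices and no improving ray; the maximum is -44/5 at (4/5, 0).

bounded optimum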